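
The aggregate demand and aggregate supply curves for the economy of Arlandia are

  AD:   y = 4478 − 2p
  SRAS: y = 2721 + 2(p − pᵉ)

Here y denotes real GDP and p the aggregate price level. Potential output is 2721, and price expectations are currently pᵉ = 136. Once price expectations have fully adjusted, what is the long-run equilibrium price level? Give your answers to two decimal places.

Short run: with pᵉ = 136, SRAS is y = 2449 + 2p. Setting AD = SRAS gives 2029 = 4p, so p = 507.25 and y = 4478 − 2p = 3463.50.
Output 3463.50 is above potential 2721, so over time expected prices rise and SRAS shifts left until y returns to 2721.
Long run: y = 2721 on the AD curve gives 2721 = 4478 − 2p, so p = 878.50.

Long-run p = 878.50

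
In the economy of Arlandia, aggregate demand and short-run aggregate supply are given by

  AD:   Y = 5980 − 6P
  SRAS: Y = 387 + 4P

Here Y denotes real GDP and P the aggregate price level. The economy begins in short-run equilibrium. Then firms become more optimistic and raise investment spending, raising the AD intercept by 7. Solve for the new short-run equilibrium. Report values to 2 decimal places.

This is a positive demand shock: AD shifts right.
New AD: Y = 5987 − 6P.
Set AD = SRAS: 5987 − 6P = 387 + 4P, so 5600 = 10P and P = 560.00.
Substituting into AD, Y = 2627.00.

P = 560.00, Y = 2627.00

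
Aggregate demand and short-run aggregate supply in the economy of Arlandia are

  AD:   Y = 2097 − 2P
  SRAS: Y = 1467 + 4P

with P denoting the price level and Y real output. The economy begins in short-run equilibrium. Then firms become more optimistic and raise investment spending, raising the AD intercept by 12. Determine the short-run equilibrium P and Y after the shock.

This is a positive demand shock: AD shifts right.
New AD: Y = 2109 − 2P.
Set AD = SRAS: 2109 − 2P = 1467 + 4P, so 642 = 6P and P = 107.
Y = 2109 − 2·107 = 1895.

P = 107, Y = 1895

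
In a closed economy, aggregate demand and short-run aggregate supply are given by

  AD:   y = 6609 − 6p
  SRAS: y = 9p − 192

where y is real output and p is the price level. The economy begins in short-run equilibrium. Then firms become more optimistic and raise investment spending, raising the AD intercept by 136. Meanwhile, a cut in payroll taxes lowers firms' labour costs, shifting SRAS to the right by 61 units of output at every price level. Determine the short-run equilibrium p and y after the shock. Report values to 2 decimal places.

p = 458.40, y = 3994.60

After both shocks: AD is y = 6745 − 6p and SRAS is y = 9p − 131.
Setting them equal: 6876 = 15p, so p = 458.40.
Substituting into AD, y = 3994.60.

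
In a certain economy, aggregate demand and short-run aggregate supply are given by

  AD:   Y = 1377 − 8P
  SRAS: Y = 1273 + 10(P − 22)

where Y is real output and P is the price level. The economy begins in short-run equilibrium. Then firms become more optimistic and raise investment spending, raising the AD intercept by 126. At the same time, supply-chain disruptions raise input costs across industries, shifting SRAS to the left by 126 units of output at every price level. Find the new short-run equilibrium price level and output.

After both shocks: AD is Y = 1503 − 8P and SRAS is Y = 927 + 10P.
Setting them equal: 576 = 18P, so P = 32.
Y = 1503 − 8·32 = 1247.

P = 32, Y = 1247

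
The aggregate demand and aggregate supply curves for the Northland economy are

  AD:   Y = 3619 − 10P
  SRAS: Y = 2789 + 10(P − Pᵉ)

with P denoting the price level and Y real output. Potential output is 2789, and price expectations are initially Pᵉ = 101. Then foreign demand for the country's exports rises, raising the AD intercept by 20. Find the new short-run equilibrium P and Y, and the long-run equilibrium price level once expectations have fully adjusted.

AD shifts right: new AD is Y = 3639 − 10P. With Pᵉ = 101, SRAS is Y = 1779 + 10P.
Short run: 3639 − 10P = 1779 + 10P gives 1860 = 20P, so P = 93 and Y = 3639 − 10·93 = 2709.
Y = 2709 is below potential 2789; expectations adjust and SRAS shifts right until Y = 2789.
Long run: on the new AD curve, 2789 = 3639 − 10P gives P = 85.

Short run: P = 93, Y = 2709. Long run: P = 85.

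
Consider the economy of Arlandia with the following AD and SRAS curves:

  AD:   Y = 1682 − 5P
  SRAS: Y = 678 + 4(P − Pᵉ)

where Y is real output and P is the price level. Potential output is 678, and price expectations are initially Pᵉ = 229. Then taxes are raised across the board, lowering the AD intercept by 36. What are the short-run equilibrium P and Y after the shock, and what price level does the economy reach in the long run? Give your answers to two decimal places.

Short run: P = 209.33, Y = 599.33. Long run: P = 193.60.

AD shifts left: new AD is Y = 1646 − 5P. With Pᵉ = 229, SRAS is Y = 4P − 238.
Short run: 1646 − 5P = 4P − 238 gives 1884 = 9P, so P = 209.33 and Y = 1646 − 5P = 599.33.
Y = 599.33 is below potential 678; expectations adjust and SRAS shifts right until Y = 678.
Long run: on the new AD curve, 678 = 1646 − 5P gives P = 193.60.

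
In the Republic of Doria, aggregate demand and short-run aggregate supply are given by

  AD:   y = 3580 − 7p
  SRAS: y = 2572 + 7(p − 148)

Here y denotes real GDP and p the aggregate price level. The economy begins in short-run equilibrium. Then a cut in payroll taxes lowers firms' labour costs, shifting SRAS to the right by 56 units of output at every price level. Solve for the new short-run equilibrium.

This is a positive supply shock: SRAS shifts right.
New SRAS: y = 1592 + 7p.
Set AD = SRAS: 3580 − 7p = 1592 + 7p, so 1988 = 14p and p = 142.
y = 3580 − 7·142 = 2586.

p = 142, y = 2586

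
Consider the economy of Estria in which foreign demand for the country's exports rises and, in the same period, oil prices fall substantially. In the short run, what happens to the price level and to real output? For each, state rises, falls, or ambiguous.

Price level: ambiguous; output: rises

The first event is a positive demand shock: AD shifts right, which by itself pushes P up and Y up.
The second is a favourable supply shock: SRAS shifts right, which by itself pushes P down and Y up.
The two shocks push P in opposite directions, so the effect on P is ambiguous. Both shocks push Y up, so Y rises.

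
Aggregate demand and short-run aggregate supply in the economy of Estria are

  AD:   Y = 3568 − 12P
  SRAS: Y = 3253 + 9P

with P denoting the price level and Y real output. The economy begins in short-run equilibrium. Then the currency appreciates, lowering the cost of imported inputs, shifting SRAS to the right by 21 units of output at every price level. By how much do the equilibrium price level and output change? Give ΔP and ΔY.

This is a positive supply shock: SRAS shifts right.
New SRAS: Y = 3274 + 9P.
Set AD = SRAS: 3568 − 12P = 3274 + 9P, so 294 = 21P and P = 14.
Y = 3568 − 12·14 = 3400.
Initially P = 15, Y = 3388, so ΔP = -1 and ΔY = +12.

ΔP = -1, ΔY = +12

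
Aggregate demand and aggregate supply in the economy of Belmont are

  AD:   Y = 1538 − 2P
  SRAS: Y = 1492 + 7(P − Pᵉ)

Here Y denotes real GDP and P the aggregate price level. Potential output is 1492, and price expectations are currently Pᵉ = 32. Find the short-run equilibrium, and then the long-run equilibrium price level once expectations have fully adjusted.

Short run: with Pᵉ = 32, SRAS is Y = 1268 + 7P. Setting AD = SRAS gives 270 = 9P, so P = 30 and Y = 1538 − 2·30 = 1478.
Output 1478 is below potential 1492, so over time expected prices fall and SRAS shifts right until Y returns to 1492.
Long run: Y = 1492 on the AD curve gives 1492 = 1538 − 2P, so P = 23.

Short run: P = 30, Y = 1478. Long run: P = 23.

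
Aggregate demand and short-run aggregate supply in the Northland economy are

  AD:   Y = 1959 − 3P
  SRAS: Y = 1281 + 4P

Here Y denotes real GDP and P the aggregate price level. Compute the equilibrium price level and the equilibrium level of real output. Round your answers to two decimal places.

P = 96.86, Y = 1668.43

Set AD = SRAS: 1959 − 3P = 1281 + 4P, so 678 = 7P and P = 96.86.
Substituting into AD, Y = 1959 − 3P = 1668.43.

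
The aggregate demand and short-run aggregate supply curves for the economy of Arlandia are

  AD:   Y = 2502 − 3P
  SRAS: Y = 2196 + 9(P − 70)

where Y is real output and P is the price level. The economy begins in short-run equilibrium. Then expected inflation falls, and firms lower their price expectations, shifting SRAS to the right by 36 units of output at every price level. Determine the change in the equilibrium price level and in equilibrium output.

This is a positive supply shock: SRAS shifts right.
New SRAS: Y = 1602 + 9P.
Set AD = SRAS: 2502 − 3P = 1602 + 9P, so 900 = 12P and P = 75.
Y = 2502 − 3·75 = 2277.
Initially P = 78, Y = 2268, so ΔP = -3 and ΔY = +9.

ΔP = -3, ΔY = +9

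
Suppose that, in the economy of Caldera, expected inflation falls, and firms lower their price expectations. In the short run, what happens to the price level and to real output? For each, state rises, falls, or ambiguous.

This is a favourable supply shock: SRAS shifts right.
Moving along the downward-sloping AD curve, P falls and Y rises.

Price level: falls; output: rises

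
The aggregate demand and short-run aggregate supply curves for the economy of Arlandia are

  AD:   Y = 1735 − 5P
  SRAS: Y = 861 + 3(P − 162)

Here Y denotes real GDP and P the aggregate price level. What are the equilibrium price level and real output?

Write SRAS as Y = 861 + 3P − 486 = 375 + 3P.
Set AD = SRAS: 1735 − 5P = 375 + 3P, so 1360 = 8P and P = 170.
Then Y = 1735 − 5·170 = 885.

P = 170, Y = 885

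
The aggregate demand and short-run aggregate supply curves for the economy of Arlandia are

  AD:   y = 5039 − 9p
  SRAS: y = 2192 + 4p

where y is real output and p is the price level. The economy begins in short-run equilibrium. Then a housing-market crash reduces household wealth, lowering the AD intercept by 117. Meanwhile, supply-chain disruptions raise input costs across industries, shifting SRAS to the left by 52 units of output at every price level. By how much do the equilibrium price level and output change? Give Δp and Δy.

Δp = -5, Δy = -72

After both shocks: AD is y = 4922 − 9p and SRAS is y = 2140 + 4p.
Setting them equal: 2782 = 13p, so p = 214.
y = 4922 − 9·214 = 2996.
Initially p = 219, y = 3068, so Δp = -5 and Δy = -72.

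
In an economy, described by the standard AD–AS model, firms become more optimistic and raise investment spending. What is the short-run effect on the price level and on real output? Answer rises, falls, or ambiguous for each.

This is a positive demand shock: AD shifts right.
Moving along the upward-sloping SRAS curve, P rises and Y rises.

Price level: rises; output: rises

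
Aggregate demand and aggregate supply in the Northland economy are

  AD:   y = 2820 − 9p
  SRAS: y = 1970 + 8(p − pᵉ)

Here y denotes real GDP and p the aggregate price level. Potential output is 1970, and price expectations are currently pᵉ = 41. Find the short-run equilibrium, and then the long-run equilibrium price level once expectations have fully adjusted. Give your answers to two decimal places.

Short run: p = 69.29, y = 2196.35. Long run: p = 94.44.

Short run: with pᵉ = 41, SRAS is y = 1642 + 8p. Setting AD = SRAS gives 1178 = 17p, so p = 69.29 and y = 2820 − 9p = 2196.35.
Output 2196.35 is above potential 1970, so over time expected prices rise and SRAS shifts left until y returns to 1970.
Long run: y = 1970 on the AD curve gives 1970 = 2820 − 9p, so p = 94.44.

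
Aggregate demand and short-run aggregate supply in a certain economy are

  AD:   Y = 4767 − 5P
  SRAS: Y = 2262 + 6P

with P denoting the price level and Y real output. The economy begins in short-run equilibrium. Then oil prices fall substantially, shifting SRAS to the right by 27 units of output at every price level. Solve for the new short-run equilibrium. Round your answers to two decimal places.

P = 225.27, Y = 3640.64

This is a positive supply shock: SRAS shifts right.
New SRAS: Y = 2289 + 6P.
Set AD = SRAS: 4767 − 5P = 2289 + 6P, so 2478 = 11P and P = 225.27.
Substituting into AD, Y = 3640.64.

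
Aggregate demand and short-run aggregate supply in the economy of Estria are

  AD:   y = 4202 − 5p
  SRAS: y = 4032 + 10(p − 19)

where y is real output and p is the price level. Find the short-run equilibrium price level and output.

p = 24, y = 4082

Write SRAS as y = 4032 + 10p − 190 = 3842 + 10p.
Set AD = SRAS: 4202 − 5p = 3842 + 10p, so 360 = 15p and p = 24.
Then y = 4202 − 5·24 = 4082.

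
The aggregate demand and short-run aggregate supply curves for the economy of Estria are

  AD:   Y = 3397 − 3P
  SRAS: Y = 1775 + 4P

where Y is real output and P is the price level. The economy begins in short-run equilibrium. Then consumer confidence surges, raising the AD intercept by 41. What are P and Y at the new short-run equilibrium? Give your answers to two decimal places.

P = 237.57, Y = 2725.29

This is a positive demand shock: AD shifts right.
New AD: Y = 3438 − 3P.
Set AD = SRAS: 3438 − 3P = 1775 + 4P, so 1663 = 7P and P = 237.57.
Substituting into AD, Y = 2725.29.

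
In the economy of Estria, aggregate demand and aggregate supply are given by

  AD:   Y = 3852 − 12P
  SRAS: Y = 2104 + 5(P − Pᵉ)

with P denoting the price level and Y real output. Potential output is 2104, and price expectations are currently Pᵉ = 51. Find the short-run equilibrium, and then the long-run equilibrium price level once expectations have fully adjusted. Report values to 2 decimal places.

Short run: P = 117.82, Y = 2438.12. Long run: P = 145.67.

Short run: with Pᵉ = 51, SRAS is Y = 1849 + 5P. Setting AD = SRAS gives 2003 = 17P, so P = 117.82 and Y = 3852 − 12P = 2438.12.
Output 2438.12 is above potential 2104, so over time expected prices rise and SRAS shifts left until Y returns to 2104.
Long run: Y = 2104 on the AD curve gives 2104 = 3852 − 12P, so P = 145.67.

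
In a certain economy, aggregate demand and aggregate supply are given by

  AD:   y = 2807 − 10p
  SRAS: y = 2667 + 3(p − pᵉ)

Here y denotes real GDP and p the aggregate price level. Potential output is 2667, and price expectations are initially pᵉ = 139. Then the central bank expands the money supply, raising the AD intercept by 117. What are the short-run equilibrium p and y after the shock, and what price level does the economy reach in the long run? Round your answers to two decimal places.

AD shifts right: new AD is y = 2924 − 10p. With pᵉ = 139, SRAS is y = 2250 + 3p.
Short run: 2924 − 10p = 2250 + 3p gives 674 = 13p, so p = 51.85 and y = 2924 − 10p = 2405.54.
y = 2405.54 is below potential 2667; expectations adjust and SRAS shifts right until y = 2667.
Long run: on the new AD curve, 2667 = 2924 − 10p gives p = 25.70.

Short run: p = 51.85, y = 2405.54. Long run: p = 25.70.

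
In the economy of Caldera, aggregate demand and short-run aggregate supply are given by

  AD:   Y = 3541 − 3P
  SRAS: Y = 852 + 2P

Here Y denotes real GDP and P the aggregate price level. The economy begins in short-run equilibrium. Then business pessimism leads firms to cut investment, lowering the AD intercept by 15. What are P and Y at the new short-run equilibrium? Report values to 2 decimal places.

This is a negative demand shock: AD shifts left.
New AD: Y = 3526 − 3P.
Set AD = SRAS: 3526 − 3P = 852 + 2P, so 2674 = 5P and P = 534.80.
Substituting into AD, Y = 1921.60.

P = 534.80, Y = 1921.60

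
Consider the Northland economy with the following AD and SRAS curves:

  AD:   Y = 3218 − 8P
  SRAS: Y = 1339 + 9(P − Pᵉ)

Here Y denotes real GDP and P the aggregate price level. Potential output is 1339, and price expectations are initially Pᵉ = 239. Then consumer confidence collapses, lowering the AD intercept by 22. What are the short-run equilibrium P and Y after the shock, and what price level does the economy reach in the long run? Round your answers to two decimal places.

Short run: P = 235.76, Y = 1309.88. Long run: P = 232.13.

AD shifts left: new AD is Y = 3196 − 8P. With Pᵉ = 239, SRAS is Y = 9P − 812.
Short run: 3196 − 8P = 9P − 812 gives 4008 = 17P, so P = 235.76 and Y = 3196 − 8P = 1309.88.
Y = 1309.88 is below potential 1339; expectations adjust and SRAS shifts right until Y = 1339.
Long run: on the new AD curve, 1339 = 3196 − 8P gives P = 232.13.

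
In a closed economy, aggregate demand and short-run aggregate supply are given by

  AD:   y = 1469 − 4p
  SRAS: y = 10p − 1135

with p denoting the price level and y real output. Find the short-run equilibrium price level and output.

Set AD = SRAS: 1469 − 4p = 10p − 1135, so 2604 = 14p and p = 186.
Then y = 1469 − 4·186 = 725.

p = 186, y = 725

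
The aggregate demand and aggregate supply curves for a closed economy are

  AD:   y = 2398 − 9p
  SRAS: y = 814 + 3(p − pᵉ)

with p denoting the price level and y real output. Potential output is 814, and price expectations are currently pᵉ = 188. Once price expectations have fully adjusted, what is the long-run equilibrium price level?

Long-run p = 176

Short run: with pᵉ = 188, SRAS is y = 250 + 3p. Setting AD = SRAS gives 2148 = 12p, so p = 179 and y = 2398 − 9·179 = 787.
Output 787 is below potential 814, so over time expected prices fall and SRAS shifts right until y returns to 814.
Long run: y = 814 on the AD curve gives 814 = 2398 − 9p, so p = 176.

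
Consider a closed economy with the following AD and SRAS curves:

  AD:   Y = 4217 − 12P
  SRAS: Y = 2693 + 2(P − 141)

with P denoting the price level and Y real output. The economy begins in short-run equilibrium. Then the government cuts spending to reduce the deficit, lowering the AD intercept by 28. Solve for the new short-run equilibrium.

This is a negative demand shock: AD shifts left.
New AD: Y = 4189 − 12P.
SRAS can be written Y = 2411 + 2P.
Set AD = SRAS: 4189 − 12P = 2411 + 2P, so 1778 = 14P and P = 127.
Y = 4189 − 12·127 = 2665.

P = 127, Y = 2665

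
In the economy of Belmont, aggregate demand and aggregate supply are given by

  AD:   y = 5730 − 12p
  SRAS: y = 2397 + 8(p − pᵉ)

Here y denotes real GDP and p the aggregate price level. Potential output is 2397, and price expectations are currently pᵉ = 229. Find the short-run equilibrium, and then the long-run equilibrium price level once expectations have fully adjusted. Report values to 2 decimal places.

Short run: p = 258.25, y = 2631.00. Long run: p = 277.75.

Short run: with pᵉ = 229, SRAS is y = 565 + 8p. Setting AD = SRAS gives 5165 = 20p, so p = 258.25 and y = 5730 − 12p = 2631.00.
Output 2631.00 is above potential 2397, so over time expected prices rise and SRAS shifts left until y returns to 2397.
Long run: y = 2397 on the AD curve gives 2397 = 5730 − 12p, so p = 277.75.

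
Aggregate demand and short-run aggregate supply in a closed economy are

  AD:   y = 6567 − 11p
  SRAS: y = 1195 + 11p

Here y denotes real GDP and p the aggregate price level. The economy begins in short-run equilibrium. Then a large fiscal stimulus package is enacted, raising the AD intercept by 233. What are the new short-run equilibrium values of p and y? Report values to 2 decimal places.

This is a positive demand shock: AD shifts right.
New AD: y = 6800 − 11p.
Set AD = SRAS: 6800 − 11p = 1195 + 11p, so 5605 = 22p and p = 254.77.
Substituting into AD, y = 3997.50.

p = 254.77, y = 3997.50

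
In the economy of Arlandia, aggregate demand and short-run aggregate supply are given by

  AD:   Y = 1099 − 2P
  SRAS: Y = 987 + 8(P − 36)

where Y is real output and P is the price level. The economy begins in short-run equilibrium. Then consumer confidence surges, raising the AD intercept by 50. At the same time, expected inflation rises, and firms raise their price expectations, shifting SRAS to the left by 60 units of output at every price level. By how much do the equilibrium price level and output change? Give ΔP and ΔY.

After both shocks: AD is Y = 1149 − 2P and SRAS is Y = 639 + 8P.
Setting them equal: 510 = 10P, so P = 51.
Y = 1149 − 2·51 = 1047.
Initially P = 40, Y = 1019, so ΔP = +11 and ΔY = +28.

ΔP = +11, ΔY = +28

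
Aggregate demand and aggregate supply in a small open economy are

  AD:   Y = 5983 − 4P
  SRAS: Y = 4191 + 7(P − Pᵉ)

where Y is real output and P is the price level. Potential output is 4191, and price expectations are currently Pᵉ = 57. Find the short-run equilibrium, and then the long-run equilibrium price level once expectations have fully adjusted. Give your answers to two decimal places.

Short run: with Pᵉ = 57, SRAS is Y = 3792 + 7P. Setting AD = SRAS gives 2191 = 11P, so P = 199.18 and Y = 5983 − 4P = 5186.27.
Output 5186.27 is above potential 4191, so over time expected prices rise and SRAS shifts left until Y returns to 4191.
Long run: Y = 4191 on the AD curve gives 4191 = 5983 − 4P, so P = 448.00.

Short run: P = 199.18, Y = 5186.27. Long run: P = 448.00.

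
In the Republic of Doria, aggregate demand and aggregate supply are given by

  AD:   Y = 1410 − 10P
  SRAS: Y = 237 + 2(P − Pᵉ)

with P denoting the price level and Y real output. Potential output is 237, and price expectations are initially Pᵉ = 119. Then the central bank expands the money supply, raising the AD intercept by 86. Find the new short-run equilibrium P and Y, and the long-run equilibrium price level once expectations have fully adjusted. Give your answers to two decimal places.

Short run: P = 124.75, Y = 248.50. Long run: P = 125.90.

AD shifts right: new AD is Y = 1496 − 10P. With Pᵉ = 119, SRAS is Y = 2P − 1.
Short run: 1496 − 10P = 2P − 1 gives 1497 = 12P, so P = 124.75 and Y = 1496 − 10P = 248.50.
Y = 248.50 is above potential 237; expectations adjust and SRAS shifts left until Y = 237.
Long run: on the new AD curve, 237 = 1496 − 10P gives P = 125.90.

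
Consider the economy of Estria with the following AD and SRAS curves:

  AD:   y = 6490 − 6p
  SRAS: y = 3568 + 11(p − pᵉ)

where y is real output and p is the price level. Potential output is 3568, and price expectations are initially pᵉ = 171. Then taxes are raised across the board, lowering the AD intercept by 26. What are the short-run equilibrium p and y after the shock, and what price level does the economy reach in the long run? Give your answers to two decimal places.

AD shifts left: new AD is y = 6464 − 6p. With pᵉ = 171, SRAS is y = 1687 + 11p.
Short run: 6464 − 6p = 1687 + 11p gives 4777 = 17p, so p = 281.00 and y = 6464 − 6p = 4778.00.
y = 4778.00 is above potential 3568; expectations adjust and SRAS shifts left until y = 3568.
Long run: on the new AD curve, 3568 = 6464 − 6p gives p = 482.67.

Short run: p = 281.00, y = 4778.00. Long run: p = 482.67.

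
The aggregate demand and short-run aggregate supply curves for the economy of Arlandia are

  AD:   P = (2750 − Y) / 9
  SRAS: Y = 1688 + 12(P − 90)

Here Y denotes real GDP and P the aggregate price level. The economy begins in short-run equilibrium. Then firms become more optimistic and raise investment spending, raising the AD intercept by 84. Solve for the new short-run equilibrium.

This is a positive demand shock: AD shifts right.
New AD: Y = 2834 − 9P.
SRAS can be written Y = 608 + 12P.
Set AD = SRAS: 2834 − 9P = 608 + 12P, so 2226 = 21P and P = 106.
Y = 2834 − 9·106 = 1880.

P = 106, Y = 1880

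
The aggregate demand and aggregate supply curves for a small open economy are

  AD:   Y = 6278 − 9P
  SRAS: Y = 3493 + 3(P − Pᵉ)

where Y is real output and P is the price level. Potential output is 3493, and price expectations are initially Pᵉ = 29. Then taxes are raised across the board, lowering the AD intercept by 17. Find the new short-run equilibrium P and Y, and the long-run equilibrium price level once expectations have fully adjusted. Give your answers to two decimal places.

AD shifts left: new AD is Y = 6261 − 9P. With Pᵉ = 29, SRAS is Y = 3406 + 3P.
Short run: 6261 − 9P = 3406 + 3P gives 2855 = 12P, so P = 237.92 and Y = 6261 − 9P = 4119.75.
Y = 4119.75 is above potential 3493; expectations adjust and SRAS shifts left until Y = 3493.
Long run: on the new AD curve, 3493 = 6261 − 9P gives P = 307.56.

Short run: P = 237.92, Y = 4119.75. Long run: P = 307.56.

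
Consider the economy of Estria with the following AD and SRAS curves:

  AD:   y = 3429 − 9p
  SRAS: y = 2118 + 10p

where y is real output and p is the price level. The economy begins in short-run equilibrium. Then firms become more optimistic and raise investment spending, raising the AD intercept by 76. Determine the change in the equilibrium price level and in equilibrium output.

This is a positive demand shock: AD shifts right.
New AD: y = 3505 − 9p.
Set AD = SRAS: 3505 − 9p = 2118 + 10p, so 1387 = 19p and p = 73.
y = 3505 − 9·73 = 2848.
Initially p = 69, y = 2808, so Δp = +4 and Δy = +40.

Δp = +4, Δy = +40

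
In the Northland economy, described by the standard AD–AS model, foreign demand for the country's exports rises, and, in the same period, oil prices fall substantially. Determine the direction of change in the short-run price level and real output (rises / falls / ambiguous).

The first event is a positive demand shock: AD shifts right, which by itself pushes P up and Y up.
The second is a favourable supply shock: SRAS shifts right, which by itself pushes P down and Y up.
The two shocks push P in opposite directions, so the effect on P is ambiguous. Both shocks push Y up, so Y rises.

Price level: ambiguous; output: rises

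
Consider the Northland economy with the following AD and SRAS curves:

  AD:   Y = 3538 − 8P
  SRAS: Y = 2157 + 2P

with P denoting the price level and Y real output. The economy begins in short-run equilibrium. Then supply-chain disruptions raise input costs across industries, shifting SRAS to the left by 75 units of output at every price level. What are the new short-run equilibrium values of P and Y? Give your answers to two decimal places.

This is a negative supply shock: SRAS shifts left.
New SRAS: Y = 2082 + 2P.
Set AD = SRAS: 3538 − 8P = 2082 + 2P, so 1456 = 10P and P = 145.60.
Substituting into AD, Y = 2373.20.

P = 145.60, Y = 2373.20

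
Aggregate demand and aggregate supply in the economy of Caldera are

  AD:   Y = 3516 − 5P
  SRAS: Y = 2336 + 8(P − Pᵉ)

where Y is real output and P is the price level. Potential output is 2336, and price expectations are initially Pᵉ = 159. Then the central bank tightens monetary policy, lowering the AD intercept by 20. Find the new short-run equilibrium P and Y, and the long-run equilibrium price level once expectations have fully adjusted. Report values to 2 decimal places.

AD shifts left: new AD is Y = 3496 − 5P. With Pᵉ = 159, SRAS is Y = 1064 + 8P.
Short run: 3496 − 5P = 1064 + 8P gives 2432 = 13P, so P = 187.08 and Y = 3496 − 5P = 2560.62.
Y = 2560.62 is above potential 2336; expectations adjust and SRAS shifts left until Y = 2336.
Long run: on the new AD curve, 2336 = 3496 − 5P gives P = 232.00.

Short run: P = 187.08, Y = 2560.62. Long run: P = 232.00.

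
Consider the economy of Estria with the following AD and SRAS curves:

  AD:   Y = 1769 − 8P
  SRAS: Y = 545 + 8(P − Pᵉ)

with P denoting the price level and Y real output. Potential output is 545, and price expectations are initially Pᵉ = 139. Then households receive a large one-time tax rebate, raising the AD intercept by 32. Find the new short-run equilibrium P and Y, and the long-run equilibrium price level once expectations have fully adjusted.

AD shifts right: new AD is Y = 1801 − 8P. With Pᵉ = 139, SRAS is Y = 8P − 567.
Short run: 1801 − 8P = 8P − 567 gives 2368 = 16P, so P = 148 and Y = 1801 − 8·148 = 617.
Y = 617 is above potential 545; expectations adjust and SRAS shifts left until Y = 545.
Long run: on the new AD curve, 545 = 1801 − 8P gives P = 157.

Short run: P = 148, Y = 617. Long run: P = 157.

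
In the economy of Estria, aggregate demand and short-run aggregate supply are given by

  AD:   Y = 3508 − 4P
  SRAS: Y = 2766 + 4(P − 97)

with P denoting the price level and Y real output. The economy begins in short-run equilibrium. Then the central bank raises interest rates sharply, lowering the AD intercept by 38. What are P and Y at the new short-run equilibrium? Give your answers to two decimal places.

This is a negative demand shock: AD shifts left.
New AD: Y = 3470 − 4P.
SRAS can be written Y = 2378 + 4P.
Set AD = SRAS: 3470 − 4P = 2378 + 4P, so 1092 = 8P and P = 136.50.
Substituting into AD, Y = 2924.00.

P = 136.50, Y = 2924.00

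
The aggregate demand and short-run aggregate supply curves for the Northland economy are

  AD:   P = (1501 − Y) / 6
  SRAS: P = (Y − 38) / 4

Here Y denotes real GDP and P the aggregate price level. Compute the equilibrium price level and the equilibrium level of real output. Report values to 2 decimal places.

P = 146.30, Y = 623.20

Rearrange AD to Y = 1501 − 6P.
Rearrange SRAS to Y = 38 + 4P.
Set AD = SRAS: 1501 − 6P = 38 + 4P, so 1463 = 10P and P = 146.30.
Substituting into AD, Y = 1501 − 6P = 623.20.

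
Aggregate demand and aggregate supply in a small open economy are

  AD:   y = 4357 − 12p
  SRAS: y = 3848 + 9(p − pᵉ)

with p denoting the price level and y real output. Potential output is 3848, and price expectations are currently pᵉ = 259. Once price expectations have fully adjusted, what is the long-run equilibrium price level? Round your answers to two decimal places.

Short run: with pᵉ = 259, SRAS is y = 1517 + 9p. Setting AD = SRAS gives 2840 = 21p, so p = 135.24 and y = 4357 − 12p = 2734.14.
Output 2734.14 is below potential 3848, so over time expected prices fall and SRAS shifts right until y returns to 3848.
Long run: y = 3848 on the AD curve gives 3848 = 4357 − 12p, so p = 42.42.

Long-run p = 42.42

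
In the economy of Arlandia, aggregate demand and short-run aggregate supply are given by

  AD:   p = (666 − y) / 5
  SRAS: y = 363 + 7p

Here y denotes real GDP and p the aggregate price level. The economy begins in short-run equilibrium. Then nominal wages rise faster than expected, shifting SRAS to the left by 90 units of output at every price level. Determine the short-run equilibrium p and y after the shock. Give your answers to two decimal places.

p = 32.75, y = 502.25

This is a negative supply shock: SRAS shifts left.
New SRAS: y = 273 + 7p.
Set AD = SRAS: 666 − 5p = 273 + 7p, so 393 = 12p and p = 32.75.
Substituting into AD, y = 502.25.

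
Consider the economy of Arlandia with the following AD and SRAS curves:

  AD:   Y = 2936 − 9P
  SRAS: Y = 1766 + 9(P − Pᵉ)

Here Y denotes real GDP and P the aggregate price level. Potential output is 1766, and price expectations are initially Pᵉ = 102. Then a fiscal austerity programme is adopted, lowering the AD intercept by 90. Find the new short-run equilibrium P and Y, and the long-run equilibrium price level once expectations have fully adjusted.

AD shifts left: new AD is Y = 2846 − 9P. With Pᵉ = 102, SRAS is Y = 848 + 9P.
Short run: 2846 − 9P = 848 + 9P gives 1998 = 18P, so P = 111 and Y = 2846 − 9·111 = 1847.
Y = 1847 is above potential 1766; expectations adjust and SRAS shifts left until Y = 1766.
Long run: on the new AD curve, 1766 = 2846 − 9P gives P = 120.

Short run: P = 111, Y = 1847. Long run: P = 120.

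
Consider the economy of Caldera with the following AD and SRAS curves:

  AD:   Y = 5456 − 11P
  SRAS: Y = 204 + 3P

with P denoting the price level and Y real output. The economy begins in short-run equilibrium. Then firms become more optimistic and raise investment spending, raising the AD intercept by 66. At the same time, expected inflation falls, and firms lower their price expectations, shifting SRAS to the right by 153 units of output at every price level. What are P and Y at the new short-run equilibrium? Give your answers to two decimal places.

After both shocks: AD is Y = 5522 − 11P and SRAS is Y = 357 + 3P.
Setting them equal: 5165 = 14P, so P = 368.93.
Substituting into AD, Y = 1463.79.

P = 368.93, Y = 1463.79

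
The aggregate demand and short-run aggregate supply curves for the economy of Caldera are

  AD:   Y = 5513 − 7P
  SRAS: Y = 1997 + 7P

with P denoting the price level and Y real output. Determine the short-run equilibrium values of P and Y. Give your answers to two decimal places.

Set AD = SRAS: 5513 − 7P = 1997 + 7P, so 3516 = 14P and P = 251.14.
Substituting into AD, Y = 5513 − 7P = 3755.00.

P = 251.14, Y = 3755.00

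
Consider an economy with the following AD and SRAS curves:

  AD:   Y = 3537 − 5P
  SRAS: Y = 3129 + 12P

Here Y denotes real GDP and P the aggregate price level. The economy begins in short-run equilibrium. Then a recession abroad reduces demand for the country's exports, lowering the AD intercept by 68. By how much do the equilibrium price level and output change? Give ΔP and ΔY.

ΔP = -4, ΔY = -48

This is a negative demand shock: AD shifts left.
New AD: Y = 3469 − 5P.
Set AD = SRAS: 3469 − 5P = 3129 + 12P, so 340 = 17P and P = 20.
Y = 3469 − 5·20 = 3369.
Initially P = 24, Y = 3417, so ΔP = -4 and ΔY = -48.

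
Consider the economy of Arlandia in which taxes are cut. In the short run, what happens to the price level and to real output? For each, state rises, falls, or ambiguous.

Price level: rises; output: rises

This is a positive demand shock: AD shifts right.
Moving along the upward-sloping SRAS curve, P rises and Y rises.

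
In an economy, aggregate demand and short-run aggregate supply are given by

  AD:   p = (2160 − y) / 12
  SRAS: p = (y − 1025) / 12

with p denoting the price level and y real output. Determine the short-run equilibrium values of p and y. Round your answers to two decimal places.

Rearrange AD to y = 2160 − 12p.
Rearrange SRAS to y = 1025 + 12p.
Set AD = SRAS: 2160 − 12p = 1025 + 12p, so 1135 = 24p and p = 47.29.
Substituting into AD, y = 2160 − 12p = 1592.50.

p = 47.29, y = 1592.50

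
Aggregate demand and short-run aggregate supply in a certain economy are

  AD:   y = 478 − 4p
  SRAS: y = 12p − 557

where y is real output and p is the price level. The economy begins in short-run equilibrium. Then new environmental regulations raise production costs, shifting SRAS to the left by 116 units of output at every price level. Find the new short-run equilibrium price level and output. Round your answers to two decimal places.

p = 71.94, y = 190.25

This is a negative supply shock: SRAS shifts left.
New SRAS: y = 12p − 673.
Set AD = SRAS: 478 − 4p = 12p − 673, so 1151 = 16p and p = 71.94.
Substituting into AD, y = 190.25.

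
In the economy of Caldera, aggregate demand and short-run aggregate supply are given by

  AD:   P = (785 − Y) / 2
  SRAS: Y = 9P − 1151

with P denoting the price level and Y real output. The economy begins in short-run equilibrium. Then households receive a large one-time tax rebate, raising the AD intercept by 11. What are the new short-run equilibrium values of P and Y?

P = 177, Y = 442

This is a positive demand shock: AD shifts right.
New AD: Y = 796 − 2P.
Set AD = SRAS: 796 − 2P = 9P − 1151, so 1947 = 11P and P = 177.
Y = 796 − 2·177 = 442.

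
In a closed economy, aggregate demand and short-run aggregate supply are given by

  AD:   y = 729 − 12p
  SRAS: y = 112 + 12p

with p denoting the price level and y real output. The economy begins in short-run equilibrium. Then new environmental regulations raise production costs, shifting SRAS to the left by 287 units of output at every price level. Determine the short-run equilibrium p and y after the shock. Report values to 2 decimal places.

This is a negative supply shock: SRAS shifts left.
New SRAS: y = 12p − 175.
Set AD = SRAS: 729 − 12p = 12p − 175, so 904 = 24p and p = 37.67.
Substituting into AD, y = 277.00.

p = 37.67, y = 277.00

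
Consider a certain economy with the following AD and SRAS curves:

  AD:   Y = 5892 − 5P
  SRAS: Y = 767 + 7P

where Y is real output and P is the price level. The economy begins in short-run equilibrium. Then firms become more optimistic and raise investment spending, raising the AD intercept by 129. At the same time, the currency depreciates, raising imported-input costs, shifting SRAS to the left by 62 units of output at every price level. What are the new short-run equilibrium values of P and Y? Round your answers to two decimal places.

After both shocks: AD is Y = 6021 − 5P and SRAS is Y = 705 + 7P.
Setting them equal: 5316 = 12P, so P = 443.00.
Substituting into AD, Y = 3806.00.

P = 443.00, Y = 3806.00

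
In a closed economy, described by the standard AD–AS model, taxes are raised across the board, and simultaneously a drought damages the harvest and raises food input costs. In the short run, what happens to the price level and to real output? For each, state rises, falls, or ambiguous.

Price level: ambiguous; output: falls

The first event is a negative demand shock: AD shifts left, which by itself pushes P down and Y down.
The second is an adverse supply shock: SRAS shifts left, which by itself pushes P up and Y down.
The two shocks push P in opposite directions, so the effect on P is ambiguous. Both shocks push Y down, so Y falls.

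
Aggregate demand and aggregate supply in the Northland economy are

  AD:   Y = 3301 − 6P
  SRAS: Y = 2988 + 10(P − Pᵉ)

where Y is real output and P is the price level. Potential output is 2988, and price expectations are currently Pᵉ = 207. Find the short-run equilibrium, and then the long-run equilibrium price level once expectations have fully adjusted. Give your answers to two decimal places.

Short run: P = 148.94, Y = 2407.38. Long run: P = 52.17.

Short run: with Pᵉ = 207, SRAS is Y = 918 + 10P. Setting AD = SRAS gives 2383 = 16P, so P = 148.94 and Y = 3301 − 6P = 2407.38.
Output 2407.38 is below potential 2988, so over time expected prices fall and SRAS shifts right until Y returns to 2988.
Long run: Y = 2988 on the AD curve gives 2988 = 3301 − 6P, so P = 52.17.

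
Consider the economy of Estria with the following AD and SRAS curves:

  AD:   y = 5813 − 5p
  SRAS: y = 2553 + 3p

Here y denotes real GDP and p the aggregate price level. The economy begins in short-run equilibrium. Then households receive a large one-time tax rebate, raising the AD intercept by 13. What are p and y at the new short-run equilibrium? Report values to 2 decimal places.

This is a positive demand shock: AD shifts right.
New AD: y = 5826 − 5p.
Set AD = SRAS: 5826 − 5p = 2553 + 3p, so 3273 = 8p and p = 409.13.
Substituting into AD, y = 3780.38.

p = 409.13, y = 3780.38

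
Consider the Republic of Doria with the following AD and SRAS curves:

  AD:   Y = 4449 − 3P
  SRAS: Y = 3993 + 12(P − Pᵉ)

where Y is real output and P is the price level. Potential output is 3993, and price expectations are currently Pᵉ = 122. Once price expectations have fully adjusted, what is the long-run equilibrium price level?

Long-run P = 152

Short run: with Pᵉ = 122, SRAS is Y = 2529 + 12P. Setting AD = SRAS gives 1920 = 15P, so P = 128 and Y = 4449 − 3·128 = 4065.
Output 4065 is above potential 3993, so over time expected prices rise and SRAS shifts left until Y returns to 3993.
Long run: Y = 3993 on the AD curve gives 3993 = 4449 − 3P, so P = 152.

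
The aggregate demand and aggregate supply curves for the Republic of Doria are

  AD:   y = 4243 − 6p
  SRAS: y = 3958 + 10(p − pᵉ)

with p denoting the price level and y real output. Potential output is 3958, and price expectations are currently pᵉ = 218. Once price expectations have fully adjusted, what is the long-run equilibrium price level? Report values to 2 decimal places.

Long-run p = 47.50

Short run: with pᵉ = 218, SRAS is y = 1778 + 10p. Setting AD = SRAS gives 2465 = 16p, so p = 154.06 and y = 4243 − 6p = 3318.63.
Output 3318.63 is below potential 3958, so over time expected prices fall and SRAS shifts right until y returns to 3958.
Long run: y = 3958 on the AD curve gives 3958 = 4243 − 6p, so p = 47.50.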